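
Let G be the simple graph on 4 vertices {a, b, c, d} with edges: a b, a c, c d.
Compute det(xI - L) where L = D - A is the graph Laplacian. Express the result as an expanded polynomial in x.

x^4 - 6x^3 + 10x^2 - 4x

Each diagonal entry of L is the vertex degree and each off-diagonal entry is -1 where an edge is present, 0 otherwise; in the order [a, b, c, d] the diagonal is [2, 1, 2, 1]. Computing det(xI - L) by cofactor expansion (or equivalently via sum-over-permutations) gives x^4 - 6x^3 + 10x^2 - 4x. Since p(0) = det(-L) = 0, x divides p(x). There is one zero in the spectrum, matching the 1 component.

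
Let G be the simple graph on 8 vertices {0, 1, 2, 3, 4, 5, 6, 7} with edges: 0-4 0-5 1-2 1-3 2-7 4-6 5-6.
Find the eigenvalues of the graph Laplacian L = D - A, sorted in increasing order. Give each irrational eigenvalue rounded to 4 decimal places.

[0, 0, 0.5858, 2, 2, 2, 3.4142, 4]

Each diagonal entry of L is the vertex degree and each off-diagonal entry is -1 where an edge is present, 0 otherwise; in the order [0, 1, 2, 3, 4, 5, 6, 7] the diagonal is [2, 2, 2, 1, 2, 2, 2, 1]. Diagonalising L (or applying a numerical eigensolver to the 8x8 matrix) gives the spectrum above. The 2 zero eigenvalues correspond to the 2 connected components.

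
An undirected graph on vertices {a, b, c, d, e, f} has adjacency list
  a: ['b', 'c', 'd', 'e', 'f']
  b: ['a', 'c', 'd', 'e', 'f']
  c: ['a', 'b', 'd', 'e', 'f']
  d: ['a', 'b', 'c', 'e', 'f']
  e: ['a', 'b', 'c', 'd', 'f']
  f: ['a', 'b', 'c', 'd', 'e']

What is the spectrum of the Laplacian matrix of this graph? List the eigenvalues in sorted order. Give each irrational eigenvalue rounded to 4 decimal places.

[0, 6, 6, 6, 6, 6]

Reading degrees in the order [a, b, c, d, e, f] gives [5, 5, 5, 5, 5, 5]; set D = diag(5, 5, 5, 5, 5, 5) and form L = D - A. L is symmetric positive semidefinite, so every eigenvalue is real and nonnegative. The single zero eigenvalue shows the graph is connected. There is one zero in the spectrum, matching the 1 component. The largest eigenvalue, 6, is at most the vertex count 6.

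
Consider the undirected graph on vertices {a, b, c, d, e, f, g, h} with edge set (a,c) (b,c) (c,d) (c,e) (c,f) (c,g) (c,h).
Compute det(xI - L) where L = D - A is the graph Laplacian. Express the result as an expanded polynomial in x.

Reading degrees in the order [a, b, c, d, e, f, g, h] gives [1, 1, 7, 1, 1, 1, 1, 1]; set D = diag(1, 1, 7, 1, 1, 1, 1, 1) and form L = D - A. L has integer entries, so p(x) = det(xI - L) has integer coefficients. Expanding the determinant yields x^8 - 14x^7 + 63x^6 - 140x^5 + 175x^4 - 126x^3 + 49x^2 - 8x. Since p(0) = det(-L) = 0, x divides p(x).

x^8 - 14x^7 + 63x^6 - 140x^5 + 175x^4 - 126x^3 + 49x^2 - 8x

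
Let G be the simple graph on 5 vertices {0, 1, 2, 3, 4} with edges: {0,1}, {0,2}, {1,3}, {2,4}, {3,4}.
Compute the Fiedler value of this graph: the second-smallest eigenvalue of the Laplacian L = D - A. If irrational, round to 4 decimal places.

With the vertex order [0, 1, 2, 3, 4], the degrees are [2, 2, 2, 2, 2], giving D = diag(2, 2, 2, 2, 2) and L = D - A. The smallest Laplacian eigenvalue is always 0. The next one, lambda_2 = 1.3820, measures how hard the graph is to disconnect: larger values mean better connectivity. By the matrix-tree theorem the graph has (1/5) * product of the nonzero eigenvalues = 5 spanning trees.

1.3820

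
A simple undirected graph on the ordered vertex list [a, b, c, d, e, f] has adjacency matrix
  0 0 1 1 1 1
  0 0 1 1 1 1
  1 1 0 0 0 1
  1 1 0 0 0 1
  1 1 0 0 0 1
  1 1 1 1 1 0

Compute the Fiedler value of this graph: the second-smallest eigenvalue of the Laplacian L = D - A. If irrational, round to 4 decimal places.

Each diagonal entry of L is the vertex degree and each off-diagonal entry is -1 where an edge is present, 0 otherwise; in the order [a, b, c, d, e, f] the diagonal is [4, 4, 3, 3, 3, 5]. Computing the eigenvalues of L and sorting gives [0, 3, 3, 4, 6, 6]. The Fiedler value lambda_2 = 3 is strictly positive, so the graph is connected.

3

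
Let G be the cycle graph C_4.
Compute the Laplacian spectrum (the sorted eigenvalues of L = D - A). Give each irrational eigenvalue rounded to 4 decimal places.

[0, 2, 2, 4]

The graph has 4 vertices and degree multiset [2, 2, 2, 2]; D is the diagonal matrix of degrees and L = D - A. L is symmetric positive semidefinite, so every eigenvalue is real and nonnegative.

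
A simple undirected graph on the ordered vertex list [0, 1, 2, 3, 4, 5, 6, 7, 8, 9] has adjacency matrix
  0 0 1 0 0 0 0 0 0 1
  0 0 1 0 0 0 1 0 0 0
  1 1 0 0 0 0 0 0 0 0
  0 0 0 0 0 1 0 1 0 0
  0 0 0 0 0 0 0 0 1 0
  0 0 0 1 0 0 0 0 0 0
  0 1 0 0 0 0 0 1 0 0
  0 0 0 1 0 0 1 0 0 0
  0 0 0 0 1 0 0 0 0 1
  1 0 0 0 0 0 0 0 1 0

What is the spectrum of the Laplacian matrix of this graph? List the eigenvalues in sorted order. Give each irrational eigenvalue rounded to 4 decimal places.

[0, 0.0979, 0.3820, 0.8244, 1.3820, 2, 2.6180, 3.1756, 3.6180, 3.9021]

Each diagonal entry of L is the vertex degree and each off-diagonal entry is -1 where an edge is present, 0 otherwise; in the order [0, 1, 2, 3, 4, 5, 6, 7, 8, 9] the diagonal is [2, 2, 2, 2, 1, 1, 2, 2, 2, 2]. L is symmetric positive semidefinite, so every eigenvalue is real and nonnegative. The single zero eigenvalue shows the graph is connected. By the matrix-tree theorem the graph has (1/10) * product of the nonzero eigenvalues = 1 spanning tree. There is one zero in the spectrum, matching the 1 component.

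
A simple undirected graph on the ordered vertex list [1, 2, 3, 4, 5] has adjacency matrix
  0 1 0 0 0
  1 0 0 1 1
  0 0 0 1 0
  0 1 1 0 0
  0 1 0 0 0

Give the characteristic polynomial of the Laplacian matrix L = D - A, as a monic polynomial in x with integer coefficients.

Reading degrees in the order [1, 2, 3, 4, 5] gives [1, 3, 1, 2, 1]; set D = diag(1, 3, 1, 2, 1) and form L = D - A. Computing det(xI - L) by cofactor expansion (or equivalently via sum-over-permutations) gives x^5 - 8x^4 + 20x^3 - 18x^2 + 5x. The constant term is 0 because L is singular (the all-ones vector lies in its kernel). By the matrix-tree theorem the graph has (1/5) * product of the nonzero eigenvalues = 1 spanning tree.

x^5 - 8x^4 + 20x^3 - 18x^2 + 5x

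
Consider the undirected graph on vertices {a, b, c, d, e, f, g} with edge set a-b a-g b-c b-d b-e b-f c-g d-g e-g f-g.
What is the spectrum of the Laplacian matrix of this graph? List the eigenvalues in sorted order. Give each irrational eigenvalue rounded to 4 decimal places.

Reading degrees in the order [a, b, c, d, e, f, g] gives [2, 5, 2, 2, 2, 2, 5]; set D = diag(2, 5, 2, 2, 2, 2, 5) and form L = D - A. L is symmetric positive semidefinite, so every eigenvalue is real and nonnegative. The eigenvalues sum to 20, which equals trace(L) = 2|E|.

[0, 2, 2, 2, 2, 5, 7]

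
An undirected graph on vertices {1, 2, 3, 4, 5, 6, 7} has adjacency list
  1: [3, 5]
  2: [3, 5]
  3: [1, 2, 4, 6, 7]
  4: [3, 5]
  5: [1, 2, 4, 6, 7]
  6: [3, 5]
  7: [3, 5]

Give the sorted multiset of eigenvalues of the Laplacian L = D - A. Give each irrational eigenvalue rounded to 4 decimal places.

[0, 2, 2, 2, 2, 5, 7]

Each diagonal entry of L is the vertex degree and each off-diagonal entry is -1 where an edge is present, 0 otherwise; in the order [1, 2, 3, 4, 5, 6, 7] the diagonal is [2, 2, 5, 2, 5, 2, 2]. Since every row of L sums to 0, the all-ones vector is in the kernel and 0 is an eigenvalue. The single zero eigenvalue shows the graph is connected. The eigenvalues sum to 20, which equals trace(L) = 2|E|.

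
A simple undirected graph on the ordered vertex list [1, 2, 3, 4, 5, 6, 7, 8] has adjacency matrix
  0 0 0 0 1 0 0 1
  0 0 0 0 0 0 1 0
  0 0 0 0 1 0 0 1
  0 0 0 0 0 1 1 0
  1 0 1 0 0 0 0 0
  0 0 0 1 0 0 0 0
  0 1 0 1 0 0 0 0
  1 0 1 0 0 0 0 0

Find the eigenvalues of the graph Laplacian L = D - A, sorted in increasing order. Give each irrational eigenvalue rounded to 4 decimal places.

[0, 0, 0.5858, 2, 2, 2, 3.4142, 4]

Reading degrees in the order [1, 2, 3, 4, 5, 6, 7, 8] gives [2, 1, 2, 2, 2, 1, 2, 2]; set D = diag(2, 1, 2, 2, 2, 1, 2, 2) and form L = D - A. L is symmetric positive semidefinite, so every eigenvalue is real and nonnegative. The 2 zero eigenvalues correspond to the 2 connected components. The eigenvalues sum to 14, which equals trace(L) = 2|E|. The largest eigenvalue, 4, is at most the vertex count 8.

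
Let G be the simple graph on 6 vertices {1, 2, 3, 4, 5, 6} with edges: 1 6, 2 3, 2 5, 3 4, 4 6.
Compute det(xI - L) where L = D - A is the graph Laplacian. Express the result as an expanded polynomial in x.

With the vertex order [1, 2, 3, 4, 5, 6], the degrees are [1, 2, 2, 2, 1, 2], giving D = diag(1, 2, 2, 2, 1, 2) and L = D - A. Computing det(xI - L) by cofactor expansion (or equivalently via sum-over-permutations) gives x^6 - 10x^5 + 36x^4 - 56x^3 + 35x^2 - 6x. Since p(0) = det(-L) = 0, x divides p(x). There is one zero in the spectrum, matching the 1 component.

x^6 - 10x^5 + 36x^4 - 56x^3 + 35x^2 - 6x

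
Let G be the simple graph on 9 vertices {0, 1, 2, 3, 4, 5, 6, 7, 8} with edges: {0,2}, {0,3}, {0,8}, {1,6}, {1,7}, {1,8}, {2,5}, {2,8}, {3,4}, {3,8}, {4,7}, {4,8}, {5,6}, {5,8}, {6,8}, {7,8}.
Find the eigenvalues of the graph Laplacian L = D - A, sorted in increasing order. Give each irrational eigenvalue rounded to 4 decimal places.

[0, 1.5858, 1.5858, 3, 3, 4.4142, 4.4142, 5, 9]

With the vertex order [0, 1, 2, 3, 4, 5, 6, 7, 8], the degrees are [3, 3, 3, 3, 3, 3, 3, 3, 8], giving D = diag(3, 3, 3, 3, 3, 3, 3, 3, 8) and L = D - A. Diagonalising L (or applying a numerical eigensolver to the 9x9 matrix) gives the spectrum above.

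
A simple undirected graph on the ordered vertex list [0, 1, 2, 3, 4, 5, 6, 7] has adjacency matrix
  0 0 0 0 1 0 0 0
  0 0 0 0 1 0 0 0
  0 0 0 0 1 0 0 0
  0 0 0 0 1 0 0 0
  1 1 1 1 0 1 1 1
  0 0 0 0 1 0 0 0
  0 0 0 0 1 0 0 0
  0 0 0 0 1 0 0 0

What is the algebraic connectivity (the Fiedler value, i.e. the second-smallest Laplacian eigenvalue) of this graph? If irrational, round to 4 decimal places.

1

Each diagonal entry of L is the vertex degree and each off-diagonal entry is -1 where an edge is present, 0 otherwise; in the order [0, 1, 2, 3, 4, 5, 6, 7] the diagonal is [1, 1, 1, 1, 7, 1, 1, 1]. The smallest Laplacian eigenvalue is always 0. The next one, lambda_2 = 1, measures how hard the graph is to disconnect: larger values mean better connectivity. There is one zero in the spectrum, matching the 1 component.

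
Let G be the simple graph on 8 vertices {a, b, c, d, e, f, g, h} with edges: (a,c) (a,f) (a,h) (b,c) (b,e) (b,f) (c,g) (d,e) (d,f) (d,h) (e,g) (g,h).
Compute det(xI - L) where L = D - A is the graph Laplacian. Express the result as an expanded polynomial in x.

With the vertex order [a, b, c, d, e, f, g, h], the degrees are [3, 3, 3, 3, 3, 3, 3, 3], giving D = diag(3, 3, 3, 3, 3, 3, 3, 3) and L = D - A. Computing det(xI - L) by cofactor expansion (or equivalently via sum-over-permutations) gives x^8 - 24x^7 + 240x^6 - 1296x^5 + 4080x^4 - 7488x^3 + 7424x^2 - 3072x. Since p(0) = det(-L) = 0, x divides p(x).

x^8 - 24x^7 + 240x^6 - 1296x^5 + 4080x^4 - 7488x^3 + 7424x^2 - 3072x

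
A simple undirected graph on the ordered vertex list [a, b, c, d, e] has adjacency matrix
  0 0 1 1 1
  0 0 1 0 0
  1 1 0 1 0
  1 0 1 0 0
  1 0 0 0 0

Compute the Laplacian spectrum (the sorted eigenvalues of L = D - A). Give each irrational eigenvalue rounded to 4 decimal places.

Reading degrees in the order [a, b, c, d, e] gives [3, 1, 3, 2, 1]; set D = diag(3, 1, 3, 2, 1) and form L = D - A. Diagonalising L (or applying a numerical eigensolver to the 5x5 matrix) gives the spectrum above. The largest eigenvalue, 4.3028, is at most the vertex count 5.

[0, 0.6972, 1.3820, 3.6180, 4.3028]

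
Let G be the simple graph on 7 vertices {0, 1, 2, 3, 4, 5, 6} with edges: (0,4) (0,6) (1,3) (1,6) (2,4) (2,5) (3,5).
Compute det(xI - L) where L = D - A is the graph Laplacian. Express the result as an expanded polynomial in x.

x^7 - 14x^6 + 77x^5 - 210x^4 + 294x^3 - 196x^2 + 49x

Reading degrees in the order [0, 1, 2, 3, 4, 5, 6] gives [2, 2, 2, 2, 2, 2, 2]; set D = diag(2, 2, 2, 2, 2, 2, 2) and form L = D - A. Computing det(xI - L) by cofactor expansion (or equivalently via sum-over-permutations) gives x^7 - 14x^6 + 77x^5 - 210x^4 + 294x^3 - 196x^2 + 49x. The constant term is 0 because L is singular (the all-ones vector lies in its kernel).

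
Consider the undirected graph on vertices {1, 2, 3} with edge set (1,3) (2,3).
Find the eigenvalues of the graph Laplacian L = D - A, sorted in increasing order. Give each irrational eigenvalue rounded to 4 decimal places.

[0, 1, 3]

With the vertex order [1, 2, 3], the degrees are [1, 1, 2], giving D = diag(1, 1, 2) and L = D - A. The multiplicity of 0 as a Laplacian eigenvalue equals the number of connected components. There is one zero in the spectrum, matching the 1 component.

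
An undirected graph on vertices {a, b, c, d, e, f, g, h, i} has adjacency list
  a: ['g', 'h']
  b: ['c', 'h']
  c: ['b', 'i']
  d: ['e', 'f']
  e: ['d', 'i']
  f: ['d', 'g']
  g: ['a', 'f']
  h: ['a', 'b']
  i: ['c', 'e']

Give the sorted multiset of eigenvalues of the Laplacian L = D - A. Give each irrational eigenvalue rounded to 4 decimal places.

Reading degrees in the order [a, b, c, d, e, f, g, h, i] gives [2, 2, 2, 2, 2, 2, 2, 2, 2]; set D = diag(2, 2, 2, 2, 2, 2, 2, 2, 2) and form L = D - A. Diagonalising L (or applying a numerical eigensolver to the 9x9 matrix) gives the spectrum above. There is one zero in the spectrum, matching the 1 component.

[0, 0.4679, 0.4679, 1.6527, 1.6527, 3, 3, 3.8794, 3.8794]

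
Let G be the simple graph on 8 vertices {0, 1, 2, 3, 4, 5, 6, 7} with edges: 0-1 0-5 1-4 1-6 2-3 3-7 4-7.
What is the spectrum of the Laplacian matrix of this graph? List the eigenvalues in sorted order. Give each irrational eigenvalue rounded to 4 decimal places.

With the vertex order [0, 1, 2, 3, 4, 5, 6, 7], the degrees are [2, 3, 1, 2, 2, 1, 1, 2], giving D = diag(2, 3, 1, 2, 2, 1, 1, 2) and L = D - A. L is symmetric positive semidefinite, so every eigenvalue is real and nonnegative. The single zero eigenvalue shows the graph is connected. By the matrix-tree theorem the graph has (1/8) * product of the nonzero eigenvalues = 1 spanning tree. There is one zero in the spectrum, matching the 1 component.

[0, 0.1864, 0.5858, 1, 2, 2.4707, 3.4142, 4.3429]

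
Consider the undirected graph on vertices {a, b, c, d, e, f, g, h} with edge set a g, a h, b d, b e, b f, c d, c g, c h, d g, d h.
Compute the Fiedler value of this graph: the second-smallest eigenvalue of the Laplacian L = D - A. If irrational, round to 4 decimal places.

0.3512

Reading degrees in the order [a, b, c, d, e, f, g, h] gives [2, 3, 3, 4, 1, 1, 3, 3]; set D = diag(2, 3, 3, 4, 1, 1, 3, 3) and form L = D - A. Computing the eigenvalues of L and sorting gives [0, 0.3512, 1, 2.0932, 3, 3.4045, 4.6382, 5.5128]. The Fiedler value lambda_2 = 0.3512 is strictly positive, so the graph is connected. The eigenvalues sum to 20, which equals trace(L) = 2|E|.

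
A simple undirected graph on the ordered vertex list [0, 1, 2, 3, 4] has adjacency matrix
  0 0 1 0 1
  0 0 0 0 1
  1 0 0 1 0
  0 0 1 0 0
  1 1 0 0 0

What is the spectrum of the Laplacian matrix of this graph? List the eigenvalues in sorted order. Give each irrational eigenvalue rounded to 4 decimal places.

[0, 0.3820, 1.3820, 2.6180, 3.6180]

Each diagonal entry of L is the vertex degree and each off-diagonal entry is -1 where an edge is present, 0 otherwise; in the order [0, 1, 2, 3, 4] the diagonal is [2, 1, 2, 1, 2]. The multiplicity of 0 as a Laplacian eigenvalue equals the number of connected components. The single zero eigenvalue shows the graph is connected. By the matrix-tree theorem the graph has (1/5) * product of the nonzero eigenvalues = 1 spanning tree.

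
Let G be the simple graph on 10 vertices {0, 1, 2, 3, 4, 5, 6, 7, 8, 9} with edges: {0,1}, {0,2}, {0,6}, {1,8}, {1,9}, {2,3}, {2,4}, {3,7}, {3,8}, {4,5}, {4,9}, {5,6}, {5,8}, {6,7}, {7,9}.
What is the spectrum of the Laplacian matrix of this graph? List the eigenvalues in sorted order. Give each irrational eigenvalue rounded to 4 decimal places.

Each diagonal entry of L is the vertex degree and each off-diagonal entry is -1 where an edge is present, 0 otherwise; in the order [0, 1, 2, 3, 4, 5, 6, 7, 8, 9] the diagonal is [3, 3, 3, 3, 3, 3, 3, 3, 3, 3]. Since every row of L sums to 0, the all-ones vector is in the kernel and 0 is an eigenvalue. By the matrix-tree theorem the graph has (1/10) * product of the nonzero eigenvalues = 2000 spanning trees.

[0, 2, 2, 2, 2, 2, 5, 5, 5, 5]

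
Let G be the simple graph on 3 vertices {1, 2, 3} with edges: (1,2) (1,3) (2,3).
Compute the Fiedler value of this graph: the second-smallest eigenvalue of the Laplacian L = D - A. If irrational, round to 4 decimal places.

Reading degrees in the order [1, 2, 3] gives [2, 2, 2]; set D = diag(2, 2, 2) and form L = D - A. The smallest Laplacian eigenvalue is always 0. The next one, lambda_2 = 3, measures how hard the graph is to disconnect: larger values mean better connectivity. The eigenvalues sum to 6, which equals trace(L) = 2|E|.

3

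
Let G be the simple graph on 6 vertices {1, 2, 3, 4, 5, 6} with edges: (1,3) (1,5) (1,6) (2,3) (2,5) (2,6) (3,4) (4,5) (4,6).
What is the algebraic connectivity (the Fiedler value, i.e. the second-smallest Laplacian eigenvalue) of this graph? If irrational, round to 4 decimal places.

3

Reading degrees in the order [1, 2, 3, 4, 5, 6] gives [3, 3, 3, 3, 3, 3]; set D = diag(3, 3, 3, 3, 3, 3) and form L = D - A. The sorted Laplacian eigenvalues are [0, 3, 3, 3, 3, 6]; the algebraic connectivity is the second entry, 3. The eigenvalues sum to 18, which equals trace(L) = 2|E|.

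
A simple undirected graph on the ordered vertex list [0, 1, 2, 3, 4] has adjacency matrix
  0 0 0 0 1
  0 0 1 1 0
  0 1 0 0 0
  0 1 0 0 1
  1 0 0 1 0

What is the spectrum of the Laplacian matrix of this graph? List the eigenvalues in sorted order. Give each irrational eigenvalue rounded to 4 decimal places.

With the vertex order [0, 1, 2, 3, 4], the degrees are [1, 2, 1, 2, 2], giving D = diag(1, 2, 1, 2, 2) and L = D - A. L is symmetric positive semidefinite, so every eigenvalue is real and nonnegative. The largest eigenvalue, 3.6180, is at most the vertex count 5.

[0, 0.3820, 1.3820, 2.6180, 3.6180]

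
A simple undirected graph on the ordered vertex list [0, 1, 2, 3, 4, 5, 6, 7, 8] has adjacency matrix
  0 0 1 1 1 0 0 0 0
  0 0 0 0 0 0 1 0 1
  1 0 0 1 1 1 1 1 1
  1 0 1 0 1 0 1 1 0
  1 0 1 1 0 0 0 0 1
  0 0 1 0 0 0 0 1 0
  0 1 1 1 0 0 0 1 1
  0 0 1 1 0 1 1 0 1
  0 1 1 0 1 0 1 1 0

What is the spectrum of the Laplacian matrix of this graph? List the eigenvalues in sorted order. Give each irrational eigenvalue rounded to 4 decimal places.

[0, 1.5326, 1.8231, 3.5005, 4.3921, 5.4155, 6.2213, 7.0470, 8.0679]

Reading degrees in the order [0, 1, 2, 3, 4, 5, 6, 7, 8] gives [3, 2, 7, 5, 4, 2, 5, 5, 5]; set D = diag(3, 2, 7, 5, 4, 2, 5, 5, 5) and form L = D - A. Since every row of L sums to 0, the all-ones vector is in the kernel and 0 is an eigenvalue. The single zero eigenvalue shows the graph is connected. The largest eigenvalue, 8.0679, is at most the vertex count 9.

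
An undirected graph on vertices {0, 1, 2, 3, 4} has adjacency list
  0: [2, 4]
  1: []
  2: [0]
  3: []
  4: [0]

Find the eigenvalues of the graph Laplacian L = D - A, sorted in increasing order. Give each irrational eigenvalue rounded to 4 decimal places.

Each diagonal entry of L is the vertex degree and each off-diagonal entry is -1 where an edge is present, 0 otherwise; in the order [0, 1, 2, 3, 4] the diagonal is [2, 0, 1, 0, 1]. Since every row of L sums to 0, the all-ones vector is in the kernel and 0 is an eigenvalue. The 3 zero eigenvalues correspond to the 3 connected components. The eigenvalues sum to 4, which equals trace(L) = 2|E|. There are 3 zeros in the spectrum, matching the 3 components.

[0, 0, 0, 1, 3]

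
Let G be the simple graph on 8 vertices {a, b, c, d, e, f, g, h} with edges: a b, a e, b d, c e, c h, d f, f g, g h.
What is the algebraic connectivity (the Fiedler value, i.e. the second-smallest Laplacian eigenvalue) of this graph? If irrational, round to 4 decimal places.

With the vertex order [a, b, c, d, e, f, g, h], the degrees are [2, 2, 2, 2, 2, 2, 2, 2], giving D = diag(2, 2, 2, 2, 2, 2, 2, 2) and L = D - A. Computing the eigenvalues of L and sorting gives [0, 0.5858, 0.5858, 2, 2, 3.4142, 3.4142, 4]. The Fiedler value lambda_2 = 0.5858 is strictly positive, so the graph is connected. The largest eigenvalue, 4, is at most the vertex count 8.

0.5858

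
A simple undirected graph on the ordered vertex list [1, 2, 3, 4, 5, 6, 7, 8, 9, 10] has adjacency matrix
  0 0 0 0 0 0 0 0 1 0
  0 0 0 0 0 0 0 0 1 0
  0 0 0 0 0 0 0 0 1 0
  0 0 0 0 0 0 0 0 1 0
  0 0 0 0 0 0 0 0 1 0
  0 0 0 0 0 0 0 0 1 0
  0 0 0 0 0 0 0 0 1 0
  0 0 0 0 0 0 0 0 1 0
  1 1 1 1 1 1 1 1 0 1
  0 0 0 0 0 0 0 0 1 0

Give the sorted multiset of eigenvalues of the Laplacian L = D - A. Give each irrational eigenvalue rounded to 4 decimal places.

Reading degrees in the order [1, 2, 3, 4, 5, 6, 7, 8, 9, 10] gives [1, 1, 1, 1, 1, 1, 1, 1, 9, 1]; set D = diag(1, 1, 1, 1, 1, 1, 1, 1, 9, 1) and form L = D - A. Diagonalising L (or applying a numerical eigensolver to the 10x10 matrix) gives the spectrum above. The largest eigenvalue, 10, is at most the vertex count 10.

[0, 1, 1, 1, 1, 1, 1, 1, 1, 10]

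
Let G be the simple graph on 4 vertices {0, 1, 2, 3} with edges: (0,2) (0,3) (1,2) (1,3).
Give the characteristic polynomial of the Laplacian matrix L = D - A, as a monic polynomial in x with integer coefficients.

x^4 - 8x^3 + 20x^2 - 16x

Reading degrees in the order [0, 1, 2, 3] gives [2, 2, 2, 2]; set D = diag(2, 2, 2, 2) and form L = D - A. The eigenvalues of L are [0, 2, 2, 4]; the characteristic polynomial is the product of (x - lambda_i), which multiplies out to x^4 - 8x^3 + 20x^2 - 16x. Since p(0) = det(-L) = 0, x divides p(x). The eigenvalues sum to 8, which equals trace(L) = 2|E|. By the matrix-tree theorem the graph has (1/4) * product of the nonzero eigenvalues = 4 spanning trees.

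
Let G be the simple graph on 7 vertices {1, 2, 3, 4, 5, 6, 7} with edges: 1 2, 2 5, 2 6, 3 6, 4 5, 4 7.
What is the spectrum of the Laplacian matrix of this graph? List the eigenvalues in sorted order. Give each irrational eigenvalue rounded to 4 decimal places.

[0, 0.2603, 0.6262, 1.4055, 2.2742, 3.0996, 4.3342]

Each diagonal entry of L is the vertex degree and each off-diagonal entry is -1 where an edge is present, 0 otherwise; in the order [1, 2, 3, 4, 5, 6, 7] the diagonal is [1, 3, 1, 2, 2, 2, 1]. Since every row of L sums to 0, the all-ones vector is in the kernel and 0 is an eigenvalue. The single zero eigenvalue shows the graph is connected.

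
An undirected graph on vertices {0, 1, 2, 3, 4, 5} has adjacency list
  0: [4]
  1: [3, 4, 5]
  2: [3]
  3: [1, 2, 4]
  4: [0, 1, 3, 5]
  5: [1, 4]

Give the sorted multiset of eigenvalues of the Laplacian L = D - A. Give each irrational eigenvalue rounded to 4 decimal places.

Reading degrees in the order [0, 1, 2, 3, 4, 5] gives [1, 3, 1, 3, 4, 2]; set D = diag(1, 3, 1, 3, 4, 2) and form L = D - A. Diagonalising L (or applying a numerical eigensolver to the 6x6 matrix) gives the spectrum above. The single zero eigenvalue shows the graph is connected. There is one zero in the spectrum, matching the 1 component.

[0, 0.6972, 1.1392, 2.7459, 4.3028, 5.1149]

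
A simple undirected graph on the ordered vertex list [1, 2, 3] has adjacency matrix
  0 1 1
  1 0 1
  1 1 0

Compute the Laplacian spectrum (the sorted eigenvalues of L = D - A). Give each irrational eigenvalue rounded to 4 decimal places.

Reading degrees in the order [1, 2, 3] gives [2, 2, 2]; set D = diag(2, 2, 2) and form L = D - A. L is symmetric positive semidefinite, so every eigenvalue is real and nonnegative.

[0, 3, 3]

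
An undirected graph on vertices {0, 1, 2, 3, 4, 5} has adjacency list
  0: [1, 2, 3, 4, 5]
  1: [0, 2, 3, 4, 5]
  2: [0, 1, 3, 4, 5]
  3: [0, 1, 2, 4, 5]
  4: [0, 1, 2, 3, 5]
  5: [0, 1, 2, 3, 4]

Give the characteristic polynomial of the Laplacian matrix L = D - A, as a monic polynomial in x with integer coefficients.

x^6 - 30x^5 + 360x^4 - 2160x^3 + 6480x^2 - 7776x

With the vertex order [0, 1, 2, 3, 4, 5], the degrees are [5, 5, 5, 5, 5, 5], giving D = diag(5, 5, 5, 5, 5, 5) and L = D - A. Computing det(xI - L) by cofactor expansion (or equivalently via sum-over-permutations) gives x^6 - 30x^5 + 360x^4 - 2160x^3 + 6480x^2 - 7776x. The constant term is 0 because L is singular (the all-ones vector lies in its kernel). The largest eigenvalue, 6, is at most the vertex count 6.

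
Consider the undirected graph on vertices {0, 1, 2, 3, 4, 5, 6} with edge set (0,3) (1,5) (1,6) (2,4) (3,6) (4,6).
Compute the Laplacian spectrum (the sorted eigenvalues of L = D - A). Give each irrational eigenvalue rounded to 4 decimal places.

[0, 0.3820, 0.3820, 1.5858, 2.6180, 2.6180, 4.4142]

Each diagonal entry of L is the vertex degree and each off-diagonal entry is -1 where an edge is present, 0 otherwise; in the order [0, 1, 2, 3, 4, 5, 6] the diagonal is [1, 2, 1, 2, 2, 1, 3]. L is symmetric positive semidefinite, so every eigenvalue is real and nonnegative. The single zero eigenvalue shows the graph is connected.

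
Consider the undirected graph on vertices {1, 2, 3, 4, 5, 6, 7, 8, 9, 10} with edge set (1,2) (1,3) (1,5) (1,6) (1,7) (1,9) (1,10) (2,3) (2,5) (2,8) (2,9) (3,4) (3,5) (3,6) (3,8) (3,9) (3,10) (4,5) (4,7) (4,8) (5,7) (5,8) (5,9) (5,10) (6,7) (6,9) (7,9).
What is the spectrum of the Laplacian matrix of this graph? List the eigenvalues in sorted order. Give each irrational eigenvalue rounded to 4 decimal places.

With the vertex order [1, 2, 3, 4, 5, 6, 7, 8, 9, 10], the degrees are [7, 5, 8, 4, 8, 4, 5, 4, 6, 3], giving D = diag(7, 5, 8, 4, 8, 4, 5, 4, 6, 3) and L = D - A. L is symmetric positive semidefinite, so every eigenvalue is real and nonnegative. The eigenvalues sum to 54, which equals trace(L) = 2|E|. The largest eigenvalue, 9.2842, is at most the vertex count 10.

[0, 2.7820, 2.9145, 3.9538, 5.0198, 5.9951, 7.0468, 7.9657, 9.0381, 9.2842]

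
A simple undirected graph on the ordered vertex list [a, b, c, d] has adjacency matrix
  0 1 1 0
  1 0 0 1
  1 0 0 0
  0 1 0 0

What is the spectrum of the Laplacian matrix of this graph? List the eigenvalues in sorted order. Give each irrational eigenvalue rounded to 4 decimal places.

[0, 0.5858, 2, 3.4142]

Each diagonal entry of L is the vertex degree and each off-diagonal entry is -1 where an edge is present, 0 otherwise; in the order [a, b, c, d] the diagonal is [2, 2, 1, 1]. Diagonalising L (or applying a numerical eigensolver to the 4x4 matrix) gives the spectrum above. The eigenvalues sum to 6, which equals trace(L) = 2|E|. By the matrix-tree theorem the graph has (1/4) * product of the nonzero eigenvalues = 1 spanning tree.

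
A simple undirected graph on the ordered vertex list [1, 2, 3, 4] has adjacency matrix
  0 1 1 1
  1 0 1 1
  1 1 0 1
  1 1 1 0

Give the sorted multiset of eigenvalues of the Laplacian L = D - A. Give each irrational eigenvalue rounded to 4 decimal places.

[0, 4, 4, 4]

With the vertex order [1, 2, 3, 4], the degrees are [3, 3, 3, 3], giving D = diag(3, 3, 3, 3) and L = D - A. Since every row of L sums to 0, the all-ones vector is in the kernel and 0 is an eigenvalue. The single zero eigenvalue shows the graph is connected. There is one zero in the spectrum, matching the 1 component. By the matrix-tree theorem the graph has (1/4) * product of the nonzero eigenvalues = 16 spanning trees.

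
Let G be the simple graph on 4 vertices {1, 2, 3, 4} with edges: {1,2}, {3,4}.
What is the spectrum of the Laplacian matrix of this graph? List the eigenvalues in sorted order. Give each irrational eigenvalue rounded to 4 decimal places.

Reading degrees in the order [1, 2, 3, 4] gives [1, 1, 1, 1]; set D = diag(1, 1, 1, 1) and form L = D - A. Diagonalising L (or applying a numerical eigensolver to the 4x4 matrix) gives the spectrum above. The 2 zero eigenvalues correspond to the 2 connected components. There are 2 zeros in the spectrum, matching the 2 components.

[0, 0, 2, 2]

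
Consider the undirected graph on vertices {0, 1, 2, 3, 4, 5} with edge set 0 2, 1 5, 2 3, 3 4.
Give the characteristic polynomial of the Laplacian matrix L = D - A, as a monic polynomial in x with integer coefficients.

Each diagonal entry of L is the vertex degree and each off-diagonal entry is -1 where an edge is present, 0 otherwise; in the order [0, 1, 2, 3, 4, 5] the diagonal is [1, 1, 2, 2, 1, 1]. L has integer entries, so p(x) = det(xI - L) has integer coefficients. Expanding the determinant yields x^6 - 8x^5 + 22x^4 - 24x^3 + 8x^2. The constant term is 0 because L is singular (the all-ones vector lies in its kernel). There are 2 zeros in the spectrum, matching the 2 components.

x^6 - 8x^5 + 22x^4 - 24x^3 + 8x^2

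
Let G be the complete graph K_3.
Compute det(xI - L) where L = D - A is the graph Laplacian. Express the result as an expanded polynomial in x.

The graph has 3 vertices and degree multiset [2, 2, 2]; D is the diagonal matrix of degrees and L = D - A. L has integer entries, so p(x) = det(xI - L) has integer coefficients. Expanding the determinant yields x^3 - 6x^2 + 9x. The coefficient of x^2 equals -trace(L) = -6, matching the sum of degrees. There is one zero in the spectrum, matching the 1 component. By the matrix-tree theorem the graph has (1/3) * product of the nonzero eigenvalues = 3 spanning trees.

x^3 - 6x^2 + 9x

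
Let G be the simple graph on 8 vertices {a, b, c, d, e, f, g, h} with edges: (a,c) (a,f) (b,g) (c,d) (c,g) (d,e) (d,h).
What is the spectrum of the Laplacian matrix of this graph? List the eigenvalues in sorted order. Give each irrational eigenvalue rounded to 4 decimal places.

[0, 0.3065, 0.3820, 1, 1.6703, 2.6180, 3.3297, 4.6935]

With the vertex order [a, b, c, d, e, f, g, h], the degrees are [2, 1, 3, 3, 1, 1, 2, 1], giving D = diag(2, 1, 3, 3, 1, 1, 2, 1) and L = D - A. Diagonalising L (or applying a numerical eigensolver to the 8x8 matrix) gives the spectrum above. By the matrix-tree theorem the graph has (1/8) * product of the nonzero eigenvalues = 1 spanning tree.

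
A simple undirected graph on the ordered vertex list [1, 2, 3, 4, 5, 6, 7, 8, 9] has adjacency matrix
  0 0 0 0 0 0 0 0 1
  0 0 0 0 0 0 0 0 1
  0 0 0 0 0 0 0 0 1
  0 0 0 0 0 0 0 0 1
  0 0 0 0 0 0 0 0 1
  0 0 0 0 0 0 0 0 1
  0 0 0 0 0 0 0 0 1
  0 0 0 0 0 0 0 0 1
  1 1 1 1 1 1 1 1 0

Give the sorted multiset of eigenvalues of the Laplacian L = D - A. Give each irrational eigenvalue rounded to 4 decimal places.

Reading degrees in the order [1, 2, 3, 4, 5, 6, 7, 8, 9] gives [1, 1, 1, 1, 1, 1, 1, 1, 8]; set D = diag(1, 1, 1, 1, 1, 1, 1, 1, 8) and form L = D - A. The multiplicity of 0 as a Laplacian eigenvalue equals the number of connected components. The largest eigenvalue, 9, is at most the vertex count 9.

[0, 1, 1, 1, 1, 1, 1, 1, 9]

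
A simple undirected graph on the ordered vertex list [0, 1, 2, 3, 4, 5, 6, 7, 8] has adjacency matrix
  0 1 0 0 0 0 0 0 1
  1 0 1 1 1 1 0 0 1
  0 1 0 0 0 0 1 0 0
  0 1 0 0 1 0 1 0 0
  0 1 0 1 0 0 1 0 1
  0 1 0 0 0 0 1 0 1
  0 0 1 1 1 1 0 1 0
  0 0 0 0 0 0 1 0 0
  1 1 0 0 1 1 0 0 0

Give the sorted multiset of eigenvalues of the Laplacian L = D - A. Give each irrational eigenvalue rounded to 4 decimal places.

Each diagonal entry of L is the vertex degree and each off-diagonal entry is -1 where an edge is present, 0 otherwise; in the order [0, 1, 2, 3, 4, 5, 6, 7, 8] the diagonal is [2, 6, 2, 3, 4, 3, 5, 1, 4]. The multiplicity of 0 as a Laplacian eigenvalue equals the number of connected components. The single zero eigenvalue shows the graph is connected. The eigenvalues sum to 30, which equals trace(L) = 2|E|. By the matrix-tree theorem the graph has (1/9) * product of the nonzero eigenvalues = 833 spanning trees.

[0, 0.8390, 1.6656, 2.1323, 2.6859, 4.0628, 5.1283, 6.0298, 7.4564]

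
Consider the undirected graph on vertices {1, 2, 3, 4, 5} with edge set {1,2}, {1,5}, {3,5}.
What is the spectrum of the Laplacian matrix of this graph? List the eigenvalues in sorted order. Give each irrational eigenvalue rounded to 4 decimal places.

[0, 0, 0.5858, 2, 3.4142]

Reading degrees in the order [1, 2, 3, 4, 5] gives [2, 1, 1, 0, 2]; set D = diag(2, 1, 1, 0, 2) and form L = D - A. L is symmetric positive semidefinite, so every eigenvalue is real and nonnegative. The 2 zero eigenvalues correspond to the 2 connected components. The largest eigenvalue, 3.4142, is at most the vertex count 5. There are 2 zeros in the spectrum, matching the 2 components.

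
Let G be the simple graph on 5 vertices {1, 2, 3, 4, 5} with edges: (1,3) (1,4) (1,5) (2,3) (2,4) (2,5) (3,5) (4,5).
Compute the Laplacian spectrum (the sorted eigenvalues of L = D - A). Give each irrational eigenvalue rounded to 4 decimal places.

Each diagonal entry of L is the vertex degree and each off-diagonal entry is -1 where an edge is present, 0 otherwise; in the order [1, 2, 3, 4, 5] the diagonal is [3, 3, 3, 3, 4]. The multiplicity of 0 as a Laplacian eigenvalue equals the number of connected components. The single zero eigenvalue shows the graph is connected. There is one zero in the spectrum, matching the 1 component.

[0, 3, 3, 5, 5]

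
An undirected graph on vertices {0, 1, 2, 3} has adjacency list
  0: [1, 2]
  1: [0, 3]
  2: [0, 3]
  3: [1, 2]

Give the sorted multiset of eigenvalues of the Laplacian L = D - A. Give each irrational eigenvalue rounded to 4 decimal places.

Reading degrees in the order [0, 1, 2, 3] gives [2, 2, 2, 2]; set D = diag(2, 2, 2, 2) and form L = D - A. The multiplicity of 0 as a Laplacian eigenvalue equals the number of connected components.

[0, 2, 2, 4]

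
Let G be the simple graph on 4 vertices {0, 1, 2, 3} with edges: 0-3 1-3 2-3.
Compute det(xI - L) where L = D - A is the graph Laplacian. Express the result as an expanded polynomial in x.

x^4 - 6x^3 + 9x^2 - 4x

Each diagonal entry of L is the vertex degree and each off-diagonal entry is -1 where an edge is present, 0 otherwise; in the order [0, 1, 2, 3] the diagonal is [1, 1, 1, 3]. L has integer entries, so p(x) = det(xI - L) has integer coefficients. Expanding the determinant yields x^4 - 6x^3 + 9x^2 - 4x. Since p(0) = det(-L) = 0, x divides p(x).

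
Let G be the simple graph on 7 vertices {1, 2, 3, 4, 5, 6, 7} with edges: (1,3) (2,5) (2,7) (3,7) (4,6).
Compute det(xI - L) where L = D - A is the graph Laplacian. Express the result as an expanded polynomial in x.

x^7 - 10x^6 + 37x^5 - 62x^4 + 45x^3 - 10x^2

With the vertex order [1, 2, 3, 4, 5, 6, 7], the degrees are [1, 2, 2, 1, 1, 1, 2], giving D = diag(1, 2, 2, 1, 1, 1, 2) and L = D - A. Computing det(xI - L) by cofactor expansion (or equivalently via sum-over-permutations) gives x^7 - 10x^6 + 37x^5 - 62x^4 + 45x^3 - 10x^2. Since p(0) = det(-L) = 0, x divides p(x). The eigenvalues sum to 10, which equals trace(L) = 2|E|.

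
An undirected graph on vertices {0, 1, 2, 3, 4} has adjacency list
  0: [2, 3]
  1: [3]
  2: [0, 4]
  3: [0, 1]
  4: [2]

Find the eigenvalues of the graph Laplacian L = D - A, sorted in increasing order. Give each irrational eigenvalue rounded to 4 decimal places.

Each diagonal entry of L is the vertex degree and each off-diagonal entry is -1 where an edge is present, 0 otherwise; in the order [0, 1, 2, 3, 4] the diagonal is [2, 1, 2, 2, 1]. Since every row of L sums to 0, the all-ones vector is in the kernel and 0 is an eigenvalue. The single zero eigenvalue shows the graph is connected. There is one zero in the spectrum, matching the 1 component.

[0, 0.3820, 1.3820, 2.6180, 3.6180]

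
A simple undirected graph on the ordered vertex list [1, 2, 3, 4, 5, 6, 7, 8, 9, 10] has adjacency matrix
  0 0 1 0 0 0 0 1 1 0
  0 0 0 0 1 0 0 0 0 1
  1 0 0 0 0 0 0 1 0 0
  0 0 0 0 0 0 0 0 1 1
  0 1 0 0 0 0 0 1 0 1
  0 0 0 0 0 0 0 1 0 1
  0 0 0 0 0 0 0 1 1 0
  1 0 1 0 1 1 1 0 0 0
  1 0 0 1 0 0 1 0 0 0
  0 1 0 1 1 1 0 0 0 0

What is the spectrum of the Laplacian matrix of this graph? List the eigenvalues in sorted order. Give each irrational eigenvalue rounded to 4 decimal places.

[0, 0.7529, 1.2510, 1.7659, 1.8231, 3.1286, 3.4134, 4.4517, 4.9868, 6.4265]

Reading degrees in the order [1, 2, 3, 4, 5, 6, 7, 8, 9, 10] gives [3, 2, 2, 2, 3, 2, 2, 5, 3, 4]; set D = diag(3, 2, 2, 2, 3, 2, 2, 5, 3, 4) and form L = D - A. The multiplicity of 0 as a Laplacian eigenvalue equals the number of connected components. The single zero eigenvalue shows the graph is connected. The largest eigenvalue, 6.4265, is at most the vertex count 10.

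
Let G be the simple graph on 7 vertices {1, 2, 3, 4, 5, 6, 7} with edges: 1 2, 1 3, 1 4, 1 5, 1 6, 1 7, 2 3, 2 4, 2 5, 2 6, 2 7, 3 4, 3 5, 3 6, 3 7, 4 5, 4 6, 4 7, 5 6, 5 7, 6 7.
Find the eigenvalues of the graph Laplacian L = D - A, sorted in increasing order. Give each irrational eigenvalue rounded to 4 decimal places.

[0, 7, 7, 7, 7, 7, 7]

With the vertex order [1, 2, 3, 4, 5, 6, 7], the degrees are [6, 6, 6, 6, 6, 6, 6], giving D = diag(6, 6, 6, 6, 6, 6, 6) and L = D - A. L is symmetric positive semidefinite, so every eigenvalue is real and nonnegative. There is one zero in the spectrum, matching the 1 component.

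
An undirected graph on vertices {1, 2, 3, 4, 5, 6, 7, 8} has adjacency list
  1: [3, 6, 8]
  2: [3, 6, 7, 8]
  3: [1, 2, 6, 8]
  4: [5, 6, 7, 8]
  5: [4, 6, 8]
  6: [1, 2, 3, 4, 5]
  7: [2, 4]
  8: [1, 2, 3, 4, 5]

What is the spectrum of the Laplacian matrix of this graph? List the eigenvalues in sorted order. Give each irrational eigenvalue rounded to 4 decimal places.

[0, 1.6563, 2.3625, 3.6773, 4.7588, 5, 5.3194, 7.2257]

Each diagonal entry of L is the vertex degree and each off-diagonal entry is -1 where an edge is present, 0 otherwise; in the order [1, 2, 3, 4, 5, 6, 7, 8] the diagonal is [3, 4, 4, 4, 3, 5, 2, 5]. Since every row of L sums to 0, the all-ones vector is in the kernel and 0 is an eigenvalue. The single zero eigenvalue shows the graph is connected. The eigenvalues sum to 30, which equals trace(L) = 2|E|.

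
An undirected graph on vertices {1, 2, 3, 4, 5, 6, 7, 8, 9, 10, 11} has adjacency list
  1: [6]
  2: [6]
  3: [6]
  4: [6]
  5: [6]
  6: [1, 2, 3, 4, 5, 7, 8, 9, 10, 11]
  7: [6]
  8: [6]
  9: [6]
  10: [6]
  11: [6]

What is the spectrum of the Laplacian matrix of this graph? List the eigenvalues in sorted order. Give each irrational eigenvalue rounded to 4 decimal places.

Each diagonal entry of L is the vertex degree and each off-diagonal entry is -1 where an edge is present, 0 otherwise; in the order [1, 2, 3, 4, 5, 6, 7, 8, 9, 10, 11] the diagonal is [1, 1, 1, 1, 1, 10, 1, 1, 1, 1, 1]. The multiplicity of 0 as a Laplacian eigenvalue equals the number of connected components. The largest eigenvalue, 11, is at most the vertex count 11.

[0, 1, 1, 1, 1, 1, 1, 1, 1, 1, 11]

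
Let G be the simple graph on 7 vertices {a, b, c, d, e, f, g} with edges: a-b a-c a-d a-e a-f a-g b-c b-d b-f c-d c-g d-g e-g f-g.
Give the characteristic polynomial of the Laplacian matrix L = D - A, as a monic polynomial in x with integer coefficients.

x^7 - 28x^6 + 317x^5 - 1850x^4 + 5841x^3 - 9402x^2 + 5985x

With the vertex order [a, b, c, d, e, f, g], the degrees are [6, 4, 4, 4, 2, 3, 5], giving D = diag(6, 4, 4, 4, 2, 3, 5) and L = D - A. Computing det(xI - L) by cofactor expansion (or equivalently via sum-over-permutations) gives x^7 - 28x^6 + 317x^5 - 1850x^4 + 5841x^3 - 9402x^2 + 5985x. The constant term is 0 because L is singular (the all-ones vector lies in its kernel). By the matrix-tree theorem the graph has (1/7) * product of the nonzero eigenvalues = 855 spanning trees. The largest eigenvalue, 7, is at most the vertex count 7.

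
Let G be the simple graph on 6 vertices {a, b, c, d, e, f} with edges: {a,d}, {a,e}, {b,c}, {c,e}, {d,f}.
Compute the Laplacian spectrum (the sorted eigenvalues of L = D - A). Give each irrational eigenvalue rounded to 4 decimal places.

Reading degrees in the order [a, b, c, d, e, f] gives [2, 1, 2, 2, 2, 1]; set D = diag(2, 1, 2, 2, 2, 1) and form L = D - A. Diagonalising L (or applying a numerical eigensolver to the 6x6 matrix) gives the spectrum above. The single zero eigenvalue shows the graph is connected. By the matrix-tree theorem the graph has (1/6) * product of the nonzero eigenvalues = 1 spanning tree.

[0, 0.2679, 1, 2, 3, 3.7321]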